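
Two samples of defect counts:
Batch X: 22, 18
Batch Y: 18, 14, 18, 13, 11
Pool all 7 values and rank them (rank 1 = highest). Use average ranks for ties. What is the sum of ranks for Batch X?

Sorted (descending): 22, 18, 18, 18, 14, 13, 11
The 3 values of 18 occupy positions 2–4 → average rank 3.
Batch X values → pooled ranks: 22→1, 18→3
Rank sum = 1 + 3 = 4

4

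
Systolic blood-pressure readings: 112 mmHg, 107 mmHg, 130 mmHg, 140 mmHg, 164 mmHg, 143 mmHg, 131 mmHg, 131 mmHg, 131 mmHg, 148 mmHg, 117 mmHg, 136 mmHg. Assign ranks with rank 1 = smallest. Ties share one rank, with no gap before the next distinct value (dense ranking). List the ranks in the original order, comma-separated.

Sorted (ascending): 107, 112, 117, 130, 131, 131, 131, 136, 140, 143, 148, 164
The 3 values of 131 share dense rank 5.
Remaining distinct values take the next consecutive integers.

2, 1, 4, 7, 10, 8, 5, 5, 5, 9, 3, 6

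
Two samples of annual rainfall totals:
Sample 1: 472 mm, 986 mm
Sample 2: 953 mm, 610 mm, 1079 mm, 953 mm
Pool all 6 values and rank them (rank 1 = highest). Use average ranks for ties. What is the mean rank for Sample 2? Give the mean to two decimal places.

Sorted (descending): 1079, 986, 953, 953, 610, 472
The 2 values of 953 occupy positions 3–4 → average rank (3+4)/2 = 3.5.
Sample 2 values → pooled ranks: 953→3.5, 610→5, 1079→1, 953→3.5
Mean rank = (3.5 + 5 + 1 + 3.5) / 4 = 3.25

3.25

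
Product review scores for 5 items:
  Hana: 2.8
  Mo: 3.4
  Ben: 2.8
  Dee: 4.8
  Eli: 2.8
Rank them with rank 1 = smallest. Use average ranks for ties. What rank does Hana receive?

Sorted (ascending): 2.8, 2.8, 2.8, 3.4, 4.8
The 3 values of 2.8 occupy positions 1–3 → average rank 2.
Hana has value 2.8 → rank 2.

2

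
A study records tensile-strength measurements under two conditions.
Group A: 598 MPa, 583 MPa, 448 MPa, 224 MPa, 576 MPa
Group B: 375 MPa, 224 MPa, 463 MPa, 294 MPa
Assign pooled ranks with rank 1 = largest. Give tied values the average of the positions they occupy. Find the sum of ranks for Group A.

Sorted (descending): 598, 583, 576, 463, 448, 375, 294, 224, 224
The 2 values of 224 occupy positions 8–9 → average rank (8+9)/2 = 8.5.
Group A values → pooled ranks: 598→1, 583→2, 448→5, 224→8.5, 576→3
Rank sum = 1 + 2 + 5 + 8.5 + 3 = 19.5

19.5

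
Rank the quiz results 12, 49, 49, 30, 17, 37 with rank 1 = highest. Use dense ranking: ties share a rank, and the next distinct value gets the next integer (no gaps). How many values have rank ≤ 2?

3

Sorted (descending): 49, 49, 37, 30, 17, 12
The 2 values of 49 share dense rank 1.
Remaining distinct values take the next consecutive integers.
Ranks ≤ 2: {1, 1, 2} → 3 values.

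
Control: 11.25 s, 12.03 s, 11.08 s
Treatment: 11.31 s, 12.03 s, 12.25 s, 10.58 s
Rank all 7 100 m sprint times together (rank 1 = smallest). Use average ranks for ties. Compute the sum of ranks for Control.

10.5

Sorted (ascending): 10.58, 11.08, 11.25, 11.31, 12.03, 12.03, 12.25
The 2 values of 12.03 occupy positions 5–6 → average rank (5+6)/2 = 5.5.
Control values → pooled ranks: 11.25→3, 12.03→5.5, 11.08→2
Rank sum = 3 + 5.5 + 2 = 10.5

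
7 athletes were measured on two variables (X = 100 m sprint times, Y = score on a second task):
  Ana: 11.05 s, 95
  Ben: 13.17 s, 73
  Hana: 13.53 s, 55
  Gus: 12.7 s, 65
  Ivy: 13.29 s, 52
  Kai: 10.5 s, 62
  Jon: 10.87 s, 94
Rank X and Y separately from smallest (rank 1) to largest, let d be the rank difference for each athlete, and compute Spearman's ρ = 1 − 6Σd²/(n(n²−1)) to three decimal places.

-0.536

Ranks of variable 1: 3, 5, 7, 4, 6, 1, 2
Ranks of variable 2: 7, 5, 2, 4, 1, 3, 6
d = r₁ − r₂: -4, 0, 5, 0, 5, -2, -4
d²: 16, 0, 25, 0, 25, 4, 16; Σd² = 86
ρ = 1 − 6·86/(7·48) = 1 − 516/336 = -0.536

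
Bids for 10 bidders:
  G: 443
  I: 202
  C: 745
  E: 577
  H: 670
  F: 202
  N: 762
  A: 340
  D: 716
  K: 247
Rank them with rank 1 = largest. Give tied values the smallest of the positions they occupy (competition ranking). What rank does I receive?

Sorted (descending): 762, 745, 716, 670, 577, 443, 340, 247, 202, 202
The 2 values of 202 occupy positions 9–10 → each gets rank 9.
I has value 202 → rank 9.

9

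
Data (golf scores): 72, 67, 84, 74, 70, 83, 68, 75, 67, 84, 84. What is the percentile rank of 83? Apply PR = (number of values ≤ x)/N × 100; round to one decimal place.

N = 11.
Strictly below 83: 7. Equal to 83: 1.
PR = 8/11 × 100 = 72.7

72.7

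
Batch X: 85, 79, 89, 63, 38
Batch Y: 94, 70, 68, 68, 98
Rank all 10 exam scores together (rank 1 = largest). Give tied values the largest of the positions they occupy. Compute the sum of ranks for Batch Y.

25

Sorted (descending): 98, 94, 89, 85, 79, 70, 68, 68, 63, 38
The 2 values of 68 occupy positions 7–8 → each gets rank 8.
Batch Y values → pooled ranks: 94→2, 70→6, 68→8, 68→8, 98→1
Rank sum = 2 + 6 + 8 + 8 + 1 = 25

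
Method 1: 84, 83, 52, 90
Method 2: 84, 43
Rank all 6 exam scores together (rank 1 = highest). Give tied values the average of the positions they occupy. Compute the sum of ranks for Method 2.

Sorted (descending): 90, 84, 84, 83, 52, 43
The 2 values of 84 occupy positions 2–3 → average rank (2+3)/2 = 2.5.
Method 2 values → pooled ranks: 84→2.5, 43→6
Rank sum = 2.5 + 6 = 8.5

8.5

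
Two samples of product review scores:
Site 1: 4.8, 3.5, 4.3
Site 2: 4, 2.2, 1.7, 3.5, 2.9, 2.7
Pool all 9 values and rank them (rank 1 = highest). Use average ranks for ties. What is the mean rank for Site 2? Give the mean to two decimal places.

6.25

Sorted (descending): 4.8, 4.3, 4, 3.5, 3.5, 2.9, 2.7, 2.2, 1.7
The 2 values of 3.5 occupy positions 4–5 → average rank (4+5)/2 = 4.5.
Site 2 values → pooled ranks: 4→3, 2.2→8, 1.7→9, 3.5→4.5, 2.9→6, 2.7→7
Mean rank = (3 + 8 + 9 + 4.5 + 6 + 7) / 6 = 6.25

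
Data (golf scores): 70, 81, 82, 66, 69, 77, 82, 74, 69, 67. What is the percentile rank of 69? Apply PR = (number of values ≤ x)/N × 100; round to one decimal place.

40.0

N = 10.
Strictly below 69: 2. Equal to 69: 2.
PR = 4/10 × 100 = 40.0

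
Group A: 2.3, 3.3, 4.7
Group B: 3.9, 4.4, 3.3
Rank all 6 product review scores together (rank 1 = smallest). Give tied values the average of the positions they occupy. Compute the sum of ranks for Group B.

Sorted (ascending): 2.3, 3.3, 3.3, 3.9, 4.4, 4.7
The 2 values of 3.3 occupy positions 2–3 → average rank (2+3)/2 = 2.5.
Group B values → pooled ranks: 3.9→4, 4.4→5, 3.3→2.5
Rank sum = 4 + 5 + 2.5 = 11.5

11.5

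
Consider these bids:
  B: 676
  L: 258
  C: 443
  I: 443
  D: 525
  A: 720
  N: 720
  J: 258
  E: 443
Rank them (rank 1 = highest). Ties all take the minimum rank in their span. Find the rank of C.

Sorted (descending): 720, 720, 676, 525, 443, 443, 443, 258, 258
The 2 values of 720 occupy positions 1–2 → each gets rank 1.
The 3 values of 443 occupy positions 5–7 → each gets rank 5.
The 2 values of 258 occupy positions 8–9 → each gets rank 8.
C has value 443 → rank 5.

5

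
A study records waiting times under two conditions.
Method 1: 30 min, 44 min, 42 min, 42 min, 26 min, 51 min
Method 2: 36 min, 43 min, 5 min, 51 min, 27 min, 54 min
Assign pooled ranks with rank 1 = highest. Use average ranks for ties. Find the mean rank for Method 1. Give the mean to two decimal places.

Sorted (descending): 54, 51, 51, 44, 43, 42, 42, 36, 30, 27, 26, 5
The 2 values of 51 occupy positions 2–3 → average rank (2+3)/2 = 2.5.
The 2 values of 42 occupy positions 6–7 → average rank (6+7)/2 = 6.5.
Method 1 values → pooled ranks: 30→9, 44→4, 42→6.5, 42→6.5, 26→11, 51→2.5
Mean rank = (9 + 4 + 6.5 + 6.5 + 11 + 2.5) / 6 = 6.58

6.58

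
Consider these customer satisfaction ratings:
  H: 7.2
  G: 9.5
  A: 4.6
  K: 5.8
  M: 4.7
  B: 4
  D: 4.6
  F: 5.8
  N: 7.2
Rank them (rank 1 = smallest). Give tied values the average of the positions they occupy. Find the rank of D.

2.5

Sorted (ascending): 4, 4.6, 4.6, 4.7, 5.8, 5.8, 7.2, 7.2, 9.5
The 2 values of 4.6 occupy positions 2–3 → average rank (2+3)/2 = 2.5.
The 2 values of 5.8 occupy positions 5–6 → average rank (5+6)/2 = 5.5.
The 2 values of 7.2 occupy positions 7–8 → average rank (7+8)/2 = 7.5.
D has value 4.6 → rank 2.5.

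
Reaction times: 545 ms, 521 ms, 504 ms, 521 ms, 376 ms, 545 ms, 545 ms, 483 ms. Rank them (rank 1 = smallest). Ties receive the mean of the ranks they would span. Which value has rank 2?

Sorted (ascending): 376, 483, 504, 521, 521, 545, 545, 545
The 2 values of 521 occupy positions 4–5 → average rank (4+5)/2 = 4.5.
The 3 values of 545 occupy positions 6–8 → average rank 7.
Rank 2 → value 483.

483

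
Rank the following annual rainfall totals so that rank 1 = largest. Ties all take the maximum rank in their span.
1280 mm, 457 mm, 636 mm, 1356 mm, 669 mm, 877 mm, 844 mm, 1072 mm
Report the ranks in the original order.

2, 8, 7, 1, 6, 4, 5, 3

Sorted (descending): 1356, 1280, 1072, 877, 844, 669, 636, 457
No ties — each value takes its position as its rank.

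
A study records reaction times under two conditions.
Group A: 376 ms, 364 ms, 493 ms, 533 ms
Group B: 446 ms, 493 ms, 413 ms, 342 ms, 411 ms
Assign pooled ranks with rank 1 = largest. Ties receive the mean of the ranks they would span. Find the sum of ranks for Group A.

18.5

Sorted (descending): 533, 493, 493, 446, 413, 411, 376, 364, 342
The 2 values of 493 occupy positions 2–3 → average rank (2+3)/2 = 2.5.
Group A values → pooled ranks: 376→7, 364→8, 493→2.5, 533→1
Rank sum = 7 + 8 + 2.5 + 1 = 18.5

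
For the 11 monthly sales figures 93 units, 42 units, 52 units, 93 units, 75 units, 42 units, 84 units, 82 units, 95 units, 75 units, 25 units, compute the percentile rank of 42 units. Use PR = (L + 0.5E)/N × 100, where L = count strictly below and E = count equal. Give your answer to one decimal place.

18.2

N = 11.
Strictly below 42: 1. Equal to 42: 2.
PR = (1 + 0.5·2)/11 × 100 = 18.2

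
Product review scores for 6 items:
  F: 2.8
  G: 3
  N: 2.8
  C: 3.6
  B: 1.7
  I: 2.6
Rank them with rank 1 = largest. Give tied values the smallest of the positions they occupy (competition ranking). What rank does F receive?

Sorted (descending): 3.6, 3, 2.8, 2.8, 2.6, 1.7
The 2 values of 2.8 occupy positions 3–4 → each gets rank 3.
F has value 2.8 → rank 3.

3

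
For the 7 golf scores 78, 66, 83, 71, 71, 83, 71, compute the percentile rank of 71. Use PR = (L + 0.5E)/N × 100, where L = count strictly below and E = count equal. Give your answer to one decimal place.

N = 7.
Strictly below 71: 1. Equal to 71: 3.
PR = (1 + 0.5·3)/7 × 100 = 35.7

35.7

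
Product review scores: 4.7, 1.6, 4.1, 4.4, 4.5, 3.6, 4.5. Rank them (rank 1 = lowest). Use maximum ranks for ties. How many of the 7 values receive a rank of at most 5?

Sorted (ascending): 1.6, 3.6, 4.1, 4.4, 4.5, 4.5, 4.7
The 2 values of 4.5 occupy positions 5–6 → each gets rank 6.
Ranks ≤ 5: {1, 2, 3, 4} → 4 values.

4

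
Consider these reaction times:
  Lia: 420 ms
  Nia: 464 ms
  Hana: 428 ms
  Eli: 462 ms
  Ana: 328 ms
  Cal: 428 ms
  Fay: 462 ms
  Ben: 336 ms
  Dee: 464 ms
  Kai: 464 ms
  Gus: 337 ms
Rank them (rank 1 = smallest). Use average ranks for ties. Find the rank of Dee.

Sorted (ascending): 328, 336, 337, 420, 428, 428, 462, 462, 464, 464, 464
The 2 values of 428 occupy positions 5–6 → average rank (5+6)/2 = 5.5.
The 2 values of 462 occupy positions 7–8 → average rank (7+8)/2 = 7.5.
The 3 values of 464 occupy positions 9–11 → average rank 10.
Dee has value 464 ms → rank 10.

10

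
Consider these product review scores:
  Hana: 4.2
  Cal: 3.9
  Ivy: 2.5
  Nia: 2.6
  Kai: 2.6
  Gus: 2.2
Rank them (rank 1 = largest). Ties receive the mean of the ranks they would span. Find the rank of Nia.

Sorted (descending): 4.2, 3.9, 2.6, 2.6, 2.5, 2.2
The 2 values of 2.6 occupy positions 3–4 → average rank (3+4)/2 = 3.5.
Nia has value 2.6 → rank 3.5.

3.5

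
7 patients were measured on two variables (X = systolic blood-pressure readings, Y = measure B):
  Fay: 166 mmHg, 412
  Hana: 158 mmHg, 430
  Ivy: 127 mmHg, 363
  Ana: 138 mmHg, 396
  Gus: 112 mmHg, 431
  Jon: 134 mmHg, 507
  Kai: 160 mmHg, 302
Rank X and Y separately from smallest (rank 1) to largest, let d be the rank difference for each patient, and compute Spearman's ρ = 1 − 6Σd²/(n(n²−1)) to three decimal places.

-0.357

Ranks of variable 1: 7, 5, 2, 4, 1, 3, 6
Ranks of variable 2: 4, 5, 2, 3, 6, 7, 1
d = r₁ − r₂: 3, 0, 0, 1, -5, -4, 5
d²: 9, 0, 0, 1, 25, 16, 25; Σd² = 76
ρ = 1 − 6·76/(7·48) = 1 − 456/336 = -0.357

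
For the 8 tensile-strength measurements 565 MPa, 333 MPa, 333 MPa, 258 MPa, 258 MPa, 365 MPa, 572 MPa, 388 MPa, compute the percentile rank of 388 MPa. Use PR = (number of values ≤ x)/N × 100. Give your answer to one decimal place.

N = 8.
Strictly below 388: 5. Equal to 388: 1.
PR = 6/8 × 100 = 75.0

75.0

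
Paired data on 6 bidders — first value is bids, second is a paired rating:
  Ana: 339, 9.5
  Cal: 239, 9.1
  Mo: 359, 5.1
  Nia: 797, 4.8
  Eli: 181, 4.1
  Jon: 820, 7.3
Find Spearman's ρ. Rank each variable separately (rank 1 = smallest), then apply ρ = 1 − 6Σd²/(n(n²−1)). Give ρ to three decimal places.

0.086

Ranks of variable 1: 3, 2, 4, 5, 1, 6
Ranks of variable 2: 6, 5, 3, 2, 1, 4
d = r₁ − r₂: -3, -3, 1, 3, 0, 2
d²: 9, 9, 1, 9, 0, 4; Σd² = 32
ρ = 1 − 6·32/(6·35) = 1 − 192/210 = 0.086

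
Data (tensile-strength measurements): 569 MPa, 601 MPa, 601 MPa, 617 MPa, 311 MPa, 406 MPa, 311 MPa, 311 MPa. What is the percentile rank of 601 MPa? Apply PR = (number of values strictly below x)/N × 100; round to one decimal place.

62.5

N = 8.
Strictly below 601: 5. Equal to 601: 2.
PR = 5/8 × 100 = 62.5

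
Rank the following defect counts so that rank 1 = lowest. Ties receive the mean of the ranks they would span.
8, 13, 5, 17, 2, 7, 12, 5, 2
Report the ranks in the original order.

6, 8, 3.5, 9, 1.5, 5, 7, 3.5, 1.5

Sorted (ascending): 2, 2, 5, 5, 7, 8, 12, 13, 17
The 2 values of 2 occupy positions 1–2 → average rank (1+2)/2 = 1.5.
The 2 values of 5 occupy positions 3–4 → average rank (3+4)/2 = 3.5.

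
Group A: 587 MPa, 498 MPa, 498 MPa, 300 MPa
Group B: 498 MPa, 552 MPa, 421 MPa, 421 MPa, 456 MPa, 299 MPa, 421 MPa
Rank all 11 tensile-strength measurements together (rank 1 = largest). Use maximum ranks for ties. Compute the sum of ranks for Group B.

51

Sorted (descending): 587, 552, 498, 498, 498, 456, 421, 421, 421, 300, 299
The 3 values of 498 occupy positions 3–5 → each gets rank 5.
The 3 values of 421 occupy positions 7–9 → each gets rank 9.
Group B values → pooled ranks: 498→5, 552→2, 421→9, 421→9, 456→6, 299→11, 421→9
Rank sum = 5 + 2 + 9 + 9 + 6 + 11 + 9 = 51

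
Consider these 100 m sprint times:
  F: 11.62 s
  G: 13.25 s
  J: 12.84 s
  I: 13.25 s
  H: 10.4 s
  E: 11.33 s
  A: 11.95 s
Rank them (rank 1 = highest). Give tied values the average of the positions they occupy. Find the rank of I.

Sorted (descending): 13.25, 13.25, 12.84, 11.95, 11.62, 11.33, 10.4
The 2 values of 13.25 occupy positions 1–2 → average rank (1+2)/2 = 1.5.
I has value 13.25 s → rank 1.5.

1.5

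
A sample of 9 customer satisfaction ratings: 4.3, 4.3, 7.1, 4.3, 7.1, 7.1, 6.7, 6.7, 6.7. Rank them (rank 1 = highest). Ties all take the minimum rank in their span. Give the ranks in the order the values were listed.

Sorted (descending): 7.1, 7.1, 7.1, 6.7, 6.7, 6.7, 4.3, 4.3, 4.3
The 3 values of 7.1 occupy positions 1–3 → each gets rank 1.
The 3 values of 6.7 occupy positions 4–6 → each gets rank 4.
The 3 values of 4.3 occupy positions 7–9 → each gets rank 7.

7, 7, 1, 7, 1, 1, 4, 4, 4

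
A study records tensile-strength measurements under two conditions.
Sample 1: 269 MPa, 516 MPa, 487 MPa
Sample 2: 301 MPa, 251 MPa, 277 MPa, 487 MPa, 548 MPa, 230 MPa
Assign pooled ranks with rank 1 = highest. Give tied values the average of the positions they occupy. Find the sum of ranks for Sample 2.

32.5

Sorted (descending): 548, 516, 487, 487, 301, 277, 269, 251, 230
The 2 values of 487 occupy positions 3–4 → average rank (3+4)/2 = 3.5.
Sample 2 values → pooled ranks: 301→5, 251→8, 277→6, 487→3.5, 548→1, 230→9
Rank sum = 5 + 8 + 6 + 3.5 + 1 + 9 = 32.5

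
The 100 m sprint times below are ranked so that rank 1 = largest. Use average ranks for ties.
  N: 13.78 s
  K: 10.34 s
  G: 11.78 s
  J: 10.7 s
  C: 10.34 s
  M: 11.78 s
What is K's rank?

5.5

Sorted (descending): 13.78, 11.78, 11.78, 10.7, 10.34, 10.34
The 2 values of 11.78 occupy positions 2–3 → average rank (2+3)/2 = 2.5.
The 2 values of 10.34 occupy positions 5–6 → average rank (5+6)/2 = 5.5.
K has value 10.34 s → rank 5.5.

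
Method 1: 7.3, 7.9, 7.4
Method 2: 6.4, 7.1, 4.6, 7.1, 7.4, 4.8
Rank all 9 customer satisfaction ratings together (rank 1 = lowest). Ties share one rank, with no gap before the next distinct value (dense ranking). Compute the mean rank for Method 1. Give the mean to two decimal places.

6.00

Sorted (ascending): 4.6, 4.8, 6.4, 7.1, 7.1, 7.3, 7.4, 7.4, 7.9
The 2 values of 7.1 share dense rank 4.
The 2 values of 7.4 share dense rank 6.
Remaining distinct values take the next consecutive integers.
Method 1 values → pooled ranks: 7.3→5, 7.9→7, 7.4→6
Mean rank = (5 + 7 + 6) / 3 = 6.00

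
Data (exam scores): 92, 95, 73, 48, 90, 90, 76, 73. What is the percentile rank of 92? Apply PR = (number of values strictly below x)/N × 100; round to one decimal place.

75.0

N = 8.
Strictly below 92: 6. Equal to 92: 1.
PR = 6/8 × 100 = 75.0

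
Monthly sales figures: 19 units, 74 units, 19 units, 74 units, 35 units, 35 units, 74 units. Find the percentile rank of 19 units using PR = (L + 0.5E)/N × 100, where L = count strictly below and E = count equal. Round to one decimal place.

N = 7.
Strictly below 19: 0. Equal to 19: 2.
PR = (0 + 0.5·2)/7 × 100 = 14.3

14.3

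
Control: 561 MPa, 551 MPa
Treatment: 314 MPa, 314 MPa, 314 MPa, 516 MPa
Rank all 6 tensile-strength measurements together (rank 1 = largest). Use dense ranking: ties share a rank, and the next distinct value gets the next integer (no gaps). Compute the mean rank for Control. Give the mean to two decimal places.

1.50

Sorted (descending): 561, 551, 516, 314, 314, 314
The 3 values of 314 share dense rank 4.
Remaining distinct values take the next consecutive integers.
Control values → pooled ranks: 561→1, 551→2
Mean rank = (1 + 2) / 2 = 1.50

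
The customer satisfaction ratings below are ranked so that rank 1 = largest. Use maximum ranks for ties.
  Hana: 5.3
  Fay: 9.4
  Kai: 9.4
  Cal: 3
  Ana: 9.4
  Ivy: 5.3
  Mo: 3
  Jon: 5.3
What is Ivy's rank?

6

Sorted (descending): 9.4, 9.4, 9.4, 5.3, 5.3, 5.3, 3, 3
The 3 values of 9.4 occupy positions 1–3 → each gets rank 3.
The 3 values of 5.3 occupy positions 4–6 → each gets rank 6.
The 2 values of 3 occupy positions 7–8 → each gets rank 8.
Ivy has value 5.3 → rank 6.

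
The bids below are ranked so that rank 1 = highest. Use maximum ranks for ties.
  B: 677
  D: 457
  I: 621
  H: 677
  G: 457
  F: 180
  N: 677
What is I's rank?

4

Sorted (descending): 677, 677, 677, 621, 457, 457, 180
The 3 values of 677 occupy positions 1–3 → each gets rank 3.
The 2 values of 457 occupy positions 5–6 → each gets rank 6.
I has value 621 → rank 4.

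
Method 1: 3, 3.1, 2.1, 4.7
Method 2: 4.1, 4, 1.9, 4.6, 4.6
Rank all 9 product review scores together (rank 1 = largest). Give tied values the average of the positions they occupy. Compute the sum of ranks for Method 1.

Sorted (descending): 4.7, 4.6, 4.6, 4.1, 4, 3.1, 3, 2.1, 1.9
The 2 values of 4.6 occupy positions 2–3 → average rank (2+3)/2 = 2.5.
Method 1 values → pooled ranks: 3→7, 3.1→6, 2.1→8, 4.7→1
Rank sum = 7 + 6 + 8 + 1 = 22

22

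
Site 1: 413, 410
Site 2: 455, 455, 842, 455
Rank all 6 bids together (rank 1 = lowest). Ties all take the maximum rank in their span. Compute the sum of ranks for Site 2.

Sorted (ascending): 410, 413, 455, 455, 455, 842
The 3 values of 455 occupy positions 3–5 → each gets rank 5.
Site 2 values → pooled ranks: 455→5, 455→5, 842→6, 455→5
Rank sum = 5 + 5 + 6 + 5 = 21

21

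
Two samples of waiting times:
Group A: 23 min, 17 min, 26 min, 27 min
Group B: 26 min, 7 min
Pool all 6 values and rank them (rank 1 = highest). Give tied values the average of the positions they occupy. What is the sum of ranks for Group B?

Sorted (descending): 27, 26, 26, 23, 17, 7
The 2 values of 26 occupy positions 2–3 → average rank (2+3)/2 = 2.5.
Group B values → pooled ranks: 26→2.5, 7→6
Rank sum = 2.5 + 6 = 8.5

8.5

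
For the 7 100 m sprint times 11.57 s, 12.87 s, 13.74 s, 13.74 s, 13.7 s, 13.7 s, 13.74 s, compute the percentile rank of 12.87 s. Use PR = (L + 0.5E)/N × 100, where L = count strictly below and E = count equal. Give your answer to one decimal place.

21.4

N = 7.
Strictly below 12.87: 1. Equal to 12.87: 1.
PR = (1 + 0.5·1)/7 × 100 = 21.4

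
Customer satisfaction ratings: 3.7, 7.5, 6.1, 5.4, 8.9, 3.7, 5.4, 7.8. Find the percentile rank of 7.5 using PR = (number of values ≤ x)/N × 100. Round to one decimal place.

75.0

N = 8.
Strictly below 7.5: 5. Equal to 7.5: 1.
PR = 6/8 × 100 = 75.0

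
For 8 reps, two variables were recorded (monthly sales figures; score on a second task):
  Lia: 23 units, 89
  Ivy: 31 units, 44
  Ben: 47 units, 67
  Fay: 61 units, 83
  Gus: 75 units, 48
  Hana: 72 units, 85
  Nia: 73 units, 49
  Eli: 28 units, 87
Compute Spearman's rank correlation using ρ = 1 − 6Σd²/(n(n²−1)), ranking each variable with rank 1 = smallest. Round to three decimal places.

Ranks of variable 1: 1, 3, 4, 5, 8, 6, 7, 2
Ranks of variable 2: 8, 1, 4, 5, 2, 6, 3, 7
d = r₁ − r₂: -7, 2, 0, 0, 6, 0, 4, -5
d²: 49, 4, 0, 0, 36, 0, 16, 25; Σd² = 130
ρ = 1 − 6·130/(8·63) = 1 − 780/504 = -0.548

-0.548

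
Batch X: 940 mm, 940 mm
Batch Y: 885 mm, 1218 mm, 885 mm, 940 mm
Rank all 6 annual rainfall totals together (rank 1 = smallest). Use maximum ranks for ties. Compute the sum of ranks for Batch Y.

Sorted (ascending): 885, 885, 940, 940, 940, 1218
The 2 values of 885 occupy positions 1–2 → each gets rank 2.
The 3 values of 940 occupy positions 3–5 → each gets rank 5.
Batch Y values → pooled ranks: 885→2, 1218→6, 885→2, 940→5
Rank sum = 2 + 6 + 2 + 5 = 15

15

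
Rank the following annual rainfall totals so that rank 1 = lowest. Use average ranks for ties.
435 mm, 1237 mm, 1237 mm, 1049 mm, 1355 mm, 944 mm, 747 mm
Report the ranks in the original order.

Sorted (ascending): 435, 747, 944, 1049, 1237, 1237, 1355
The 2 values of 1237 occupy positions 5–6 → average rank (5+6)/2 = 5.5.

1, 5.5, 5.5, 4, 7, 3, 2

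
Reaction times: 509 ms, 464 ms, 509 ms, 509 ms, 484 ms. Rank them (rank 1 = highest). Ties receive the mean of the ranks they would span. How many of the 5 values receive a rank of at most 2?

3

Sorted (descending): 509, 509, 509, 484, 464
The 3 values of 509 occupy positions 1–3 → average rank 2.
Ranks ≤ 2: {2, 2, 2} → 3 values.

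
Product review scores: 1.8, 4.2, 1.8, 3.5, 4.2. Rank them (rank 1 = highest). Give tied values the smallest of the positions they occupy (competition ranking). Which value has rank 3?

Sorted (descending): 4.2, 4.2, 3.5, 1.8, 1.8
The 2 values of 4.2 occupy positions 1–2 → each gets rank 1.
The 2 values of 1.8 occupy positions 4–5 → each gets rank 4.
Rank 3 → value 3.5.

3.5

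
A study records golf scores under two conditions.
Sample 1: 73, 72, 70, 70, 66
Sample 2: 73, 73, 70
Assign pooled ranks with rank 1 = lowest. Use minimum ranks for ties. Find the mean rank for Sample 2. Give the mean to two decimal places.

Sorted (ascending): 66, 70, 70, 70, 72, 73, 73, 73
The 3 values of 70 occupy positions 2–4 → each gets rank 2.
The 3 values of 73 occupy positions 6–8 → each gets rank 6.
Sample 2 values → pooled ranks: 73→6, 73→6, 70→2
Mean rank = (6 + 6 + 2) / 3 = 4.67

4.67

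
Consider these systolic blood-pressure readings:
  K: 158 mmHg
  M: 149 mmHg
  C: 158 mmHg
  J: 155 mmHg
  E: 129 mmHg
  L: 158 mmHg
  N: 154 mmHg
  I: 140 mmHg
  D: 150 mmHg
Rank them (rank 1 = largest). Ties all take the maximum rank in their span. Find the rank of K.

3

Sorted (descending): 158, 158, 158, 155, 154, 150, 149, 140, 129
The 3 values of 158 occupy positions 1–3 → each gets rank 3.
K has value 158 mmHg → rank 3.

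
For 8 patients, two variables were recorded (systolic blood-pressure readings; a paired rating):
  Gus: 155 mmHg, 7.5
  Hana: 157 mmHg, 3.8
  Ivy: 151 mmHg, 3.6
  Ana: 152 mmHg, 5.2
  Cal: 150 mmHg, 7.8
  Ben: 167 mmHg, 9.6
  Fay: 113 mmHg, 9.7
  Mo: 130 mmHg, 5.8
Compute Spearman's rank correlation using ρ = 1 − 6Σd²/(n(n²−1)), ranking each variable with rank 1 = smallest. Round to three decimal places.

Ranks of variable 1: 6, 7, 4, 5, 3, 8, 1, 2
Ranks of variable 2: 5, 2, 1, 3, 6, 7, 8, 4
d = r₁ − r₂: 1, 5, 3, 2, -3, 1, -7, -2
d²: 1, 25, 9, 4, 9, 1, 49, 4; Σd² = 102
ρ = 1 − 6·102/(8·63) = 1 − 612/504 = -0.214

-0.214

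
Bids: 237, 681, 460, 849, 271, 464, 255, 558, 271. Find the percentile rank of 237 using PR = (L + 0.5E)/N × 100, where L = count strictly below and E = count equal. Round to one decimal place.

N = 9.
Strictly below 237: 0. Equal to 237: 1.
PR = (0 + 0.5·1)/9 × 100 = 5.6

5.6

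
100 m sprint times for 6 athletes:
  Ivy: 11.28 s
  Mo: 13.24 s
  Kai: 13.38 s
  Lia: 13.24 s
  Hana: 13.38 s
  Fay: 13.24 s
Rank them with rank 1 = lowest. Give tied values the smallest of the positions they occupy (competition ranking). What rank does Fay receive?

2

Sorted (ascending): 11.28, 13.24, 13.24, 13.24, 13.38, 13.38
The 3 values of 13.24 occupy positions 2–4 → each gets rank 2.
The 2 values of 13.38 occupy positions 5–6 → each gets rank 5.
Fay has value 13.24 s → rank 2.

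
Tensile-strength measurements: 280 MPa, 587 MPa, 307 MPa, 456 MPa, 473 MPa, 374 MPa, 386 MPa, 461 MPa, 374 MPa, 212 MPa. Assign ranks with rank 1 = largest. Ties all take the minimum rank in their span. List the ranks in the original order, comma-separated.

9, 1, 8, 4, 2, 6, 5, 3, 6, 10

Sorted (descending): 587, 473, 461, 456, 386, 374, 374, 307, 280, 212
The 2 values of 374 occupy positions 6–7 → each gets rank 6.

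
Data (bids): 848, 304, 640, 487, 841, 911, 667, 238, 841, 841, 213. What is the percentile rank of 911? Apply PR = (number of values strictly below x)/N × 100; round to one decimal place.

90.9

N = 11.
Strictly below 911: 10. Equal to 911: 1.
PR = 10/11 × 100 = 90.9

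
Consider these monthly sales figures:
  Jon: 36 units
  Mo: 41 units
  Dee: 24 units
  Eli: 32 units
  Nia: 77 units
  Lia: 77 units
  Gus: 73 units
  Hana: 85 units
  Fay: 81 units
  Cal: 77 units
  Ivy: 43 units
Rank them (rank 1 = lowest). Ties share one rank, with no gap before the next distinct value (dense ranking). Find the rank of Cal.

7

Sorted (ascending): 24, 32, 36, 41, 43, 73, 77, 77, 77, 81, 85
The 3 values of 77 share dense rank 7.
Remaining distinct values take the next consecutive integers.
Cal has value 77 units → rank 7.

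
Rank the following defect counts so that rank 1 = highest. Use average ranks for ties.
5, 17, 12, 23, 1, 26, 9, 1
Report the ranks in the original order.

6, 3, 4, 2, 7.5, 1, 5, 7.5

Sorted (descending): 26, 23, 17, 12, 9, 5, 1, 1
The 2 values of 1 occupy positions 7–8 → average rank (7+8)/2 = 7.5.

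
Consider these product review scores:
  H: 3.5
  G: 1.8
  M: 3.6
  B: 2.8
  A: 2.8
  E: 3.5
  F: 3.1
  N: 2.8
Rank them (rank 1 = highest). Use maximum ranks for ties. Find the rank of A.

7

Sorted (descending): 3.6, 3.5, 3.5, 3.1, 2.8, 2.8, 2.8, 1.8
The 2 values of 3.5 occupy positions 2–3 → each gets rank 3.
The 3 values of 2.8 occupy positions 5–7 → each gets rank 7.
A has value 2.8 → rank 7.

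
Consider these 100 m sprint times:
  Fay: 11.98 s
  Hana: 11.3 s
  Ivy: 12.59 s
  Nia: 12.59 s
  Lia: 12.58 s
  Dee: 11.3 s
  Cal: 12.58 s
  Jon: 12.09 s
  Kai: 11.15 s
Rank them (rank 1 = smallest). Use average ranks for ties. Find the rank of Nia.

Sorted (ascending): 11.15, 11.3, 11.3, 11.98, 12.09, 12.58, 12.58, 12.59, 12.59
The 2 values of 11.3 occupy positions 2–3 → average rank (2+3)/2 = 2.5.
The 2 values of 12.58 occupy positions 6–7 → average rank (6+7)/2 = 6.5.
The 2 values of 12.59 occupy positions 8–9 → average rank (8+9)/2 = 8.5.
Nia has value 12.59 s → rank 8.5.

8.5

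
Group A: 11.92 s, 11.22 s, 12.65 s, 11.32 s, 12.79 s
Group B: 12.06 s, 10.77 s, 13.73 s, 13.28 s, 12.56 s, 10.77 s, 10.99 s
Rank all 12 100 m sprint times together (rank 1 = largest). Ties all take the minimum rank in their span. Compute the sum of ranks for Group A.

Sorted (descending): 13.73, 13.28, 12.79, 12.65, 12.56, 12.06, 11.92, 11.32, 11.22, 10.99, 10.77, 10.77
The 2 values of 10.77 occupy positions 11–12 → each gets rank 11.
Group A values → pooled ranks: 11.92→7, 11.22→9, 12.65→4, 11.32→8, 12.79→3
Rank sum = 7 + 9 + 4 + 8 + 3 = 31

31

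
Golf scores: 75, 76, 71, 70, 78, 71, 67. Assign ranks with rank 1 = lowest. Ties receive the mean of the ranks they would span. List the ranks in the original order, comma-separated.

5, 6, 3.5, 2, 7, 3.5, 1

Sorted (ascending): 67, 70, 71, 71, 75, 76, 78
The 2 values of 71 occupy positions 3–4 → average rank (3+4)/2 = 3.5.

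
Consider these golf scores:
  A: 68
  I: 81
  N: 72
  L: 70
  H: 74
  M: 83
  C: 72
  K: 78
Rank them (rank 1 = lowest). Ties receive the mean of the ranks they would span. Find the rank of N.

Sorted (ascending): 68, 70, 72, 72, 74, 78, 81, 83
The 2 values of 72 occupy positions 3–4 → average rank (3+4)/2 = 3.5.
N has value 72 → rank 3.5.

3.5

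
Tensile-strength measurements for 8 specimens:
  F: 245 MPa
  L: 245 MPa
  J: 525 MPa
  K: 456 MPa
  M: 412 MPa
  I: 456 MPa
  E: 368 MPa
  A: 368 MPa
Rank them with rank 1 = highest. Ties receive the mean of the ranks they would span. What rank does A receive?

5.5

Sorted (descending): 525, 456, 456, 412, 368, 368, 245, 245
The 2 values of 456 occupy positions 2–3 → average rank (2+3)/2 = 2.5.
The 2 values of 368 occupy positions 5–6 → average rank (5+6)/2 = 5.5.
The 2 values of 245 occupy positions 7–8 → average rank (7+8)/2 = 7.5.
A has value 368 MPa → rank 5.5.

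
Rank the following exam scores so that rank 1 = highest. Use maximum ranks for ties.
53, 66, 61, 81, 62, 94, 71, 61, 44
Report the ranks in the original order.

Sorted (descending): 94, 81, 71, 66, 62, 61, 61, 53, 44
The 2 values of 61 occupy positions 6–7 → each gets rank 7.

8, 4, 7, 2, 5, 1, 3, 7, 9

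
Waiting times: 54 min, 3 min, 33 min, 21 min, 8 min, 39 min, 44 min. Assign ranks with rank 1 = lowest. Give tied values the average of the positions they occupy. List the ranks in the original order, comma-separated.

Sorted (ascending): 3, 8, 21, 33, 39, 44, 54
No ties — each value takes its position as its rank.

7, 1, 4, 3, 2, 5, 6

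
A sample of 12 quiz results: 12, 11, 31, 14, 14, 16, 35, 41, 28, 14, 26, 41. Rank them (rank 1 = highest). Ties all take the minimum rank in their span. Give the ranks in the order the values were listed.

11, 12, 4, 8, 8, 7, 3, 1, 5, 8, 6, 1

Sorted (descending): 41, 41, 35, 31, 28, 26, 16, 14, 14, 14, 12, 11
The 2 values of 41 occupy positions 1–2 → each gets rank 1.
The 3 values of 14 occupy positions 8–10 → each gets rank 8.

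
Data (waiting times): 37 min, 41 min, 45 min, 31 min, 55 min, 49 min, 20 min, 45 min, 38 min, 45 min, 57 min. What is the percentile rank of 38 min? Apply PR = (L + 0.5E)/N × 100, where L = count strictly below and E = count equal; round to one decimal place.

N = 11.
Strictly below 38: 3. Equal to 38: 1.
PR = (3 + 0.5·1)/11 × 100 = 31.8

31.8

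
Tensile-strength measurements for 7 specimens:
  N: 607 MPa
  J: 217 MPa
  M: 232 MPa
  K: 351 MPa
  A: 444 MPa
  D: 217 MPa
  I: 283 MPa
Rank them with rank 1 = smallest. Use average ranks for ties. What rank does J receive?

Sorted (ascending): 217, 217, 232, 283, 351, 444, 607
The 2 values of 217 occupy positions 1–2 → average rank (1+2)/2 = 1.5.
J has value 217 MPa → rank 1.5.

1.5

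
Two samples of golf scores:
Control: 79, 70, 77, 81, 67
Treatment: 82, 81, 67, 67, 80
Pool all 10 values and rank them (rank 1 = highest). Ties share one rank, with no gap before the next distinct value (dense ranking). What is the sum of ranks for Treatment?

Sorted (descending): 82, 81, 81, 80, 79, 77, 70, 67, 67, 67
The 2 values of 81 share dense rank 2.
The 3 values of 67 share dense rank 7.
Remaining distinct values take the next consecutive integers.
Treatment values → pooled ranks: 82→1, 81→2, 67→7, 67→7, 80→3
Rank sum = 1 + 2 + 7 + 7 + 3 = 20

20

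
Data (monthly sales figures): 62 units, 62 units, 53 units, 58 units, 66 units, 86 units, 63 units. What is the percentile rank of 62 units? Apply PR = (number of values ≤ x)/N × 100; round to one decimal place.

N = 7.
Strictly below 62: 2. Equal to 62: 2.
PR = 4/7 × 100 = 57.1

57.1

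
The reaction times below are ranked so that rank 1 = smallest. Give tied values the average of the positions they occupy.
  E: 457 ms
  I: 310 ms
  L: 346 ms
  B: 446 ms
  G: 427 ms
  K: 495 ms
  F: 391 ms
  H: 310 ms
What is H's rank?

1.5

Sorted (ascending): 310, 310, 346, 391, 427, 446, 457, 495
The 2 values of 310 occupy positions 1–2 → average rank (1+2)/2 = 1.5.
H has value 310 ms → rank 1.5.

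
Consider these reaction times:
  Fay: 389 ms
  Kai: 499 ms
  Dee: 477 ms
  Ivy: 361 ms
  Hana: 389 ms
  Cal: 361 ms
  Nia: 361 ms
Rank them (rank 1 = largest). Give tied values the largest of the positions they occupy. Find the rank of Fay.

4

Sorted (descending): 499, 477, 389, 389, 361, 361, 361
The 2 values of 389 occupy positions 3–4 → each gets rank 4.
The 3 values of 361 occupy positions 5–7 → each gets rank 7.
Fay has value 389 ms → rank 4.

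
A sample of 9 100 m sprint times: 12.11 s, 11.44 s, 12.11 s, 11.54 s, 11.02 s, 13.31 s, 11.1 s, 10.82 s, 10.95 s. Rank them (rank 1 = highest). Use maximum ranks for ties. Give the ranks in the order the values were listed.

3, 5, 3, 4, 7, 1, 6, 9, 8

Sorted (descending): 13.31, 12.11, 12.11, 11.54, 11.44, 11.1, 11.02, 10.95, 10.82
The 2 values of 12.11 occupy positions 2–3 → each gets rank 3.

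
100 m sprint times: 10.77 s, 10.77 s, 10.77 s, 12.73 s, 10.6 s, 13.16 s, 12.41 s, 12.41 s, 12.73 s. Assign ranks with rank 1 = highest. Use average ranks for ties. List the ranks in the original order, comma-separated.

7, 7, 7, 2.5, 9, 1, 4.5, 4.5, 2.5

Sorted (descending): 13.16, 12.73, 12.73, 12.41, 12.41, 10.77, 10.77, 10.77, 10.6
The 2 values of 12.73 occupy positions 2–3 → average rank (2+3)/2 = 2.5.
The 2 values of 12.41 occupy positions 4–5 → average rank (4+5)/2 = 4.5.
The 3 values of 10.77 occupy positions 6–8 → average rank 7.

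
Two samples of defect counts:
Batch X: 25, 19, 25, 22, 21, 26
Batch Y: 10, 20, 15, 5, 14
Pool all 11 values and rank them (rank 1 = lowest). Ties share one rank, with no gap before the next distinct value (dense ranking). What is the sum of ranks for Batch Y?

16

Sorted (ascending): 5, 10, 14, 15, 19, 20, 21, 22, 25, 25, 26
The 2 values of 25 share dense rank 9.
Remaining distinct values take the next consecutive integers.
Batch Y values → pooled ranks: 10→2, 20→6, 15→4, 5→1, 14→3
Rank sum = 2 + 6 + 4 + 1 + 3 = 16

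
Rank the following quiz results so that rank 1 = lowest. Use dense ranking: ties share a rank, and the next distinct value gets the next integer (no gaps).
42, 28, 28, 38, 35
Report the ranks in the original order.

Sorted (ascending): 28, 28, 35, 38, 42
The 2 values of 28 share dense rank 1.
Remaining distinct values take the next consecutive integers.

4, 1, 1, 3, 2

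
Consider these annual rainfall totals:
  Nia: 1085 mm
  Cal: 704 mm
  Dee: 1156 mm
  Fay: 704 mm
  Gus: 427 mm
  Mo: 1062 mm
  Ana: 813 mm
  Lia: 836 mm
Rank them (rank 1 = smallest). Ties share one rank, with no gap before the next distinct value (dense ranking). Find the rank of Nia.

Sorted (ascending): 427, 704, 704, 813, 836, 1062, 1085, 1156
The 2 values of 704 share dense rank 2.
Remaining distinct values take the next consecutive integers.
Nia has value 1085 mm → rank 6.

6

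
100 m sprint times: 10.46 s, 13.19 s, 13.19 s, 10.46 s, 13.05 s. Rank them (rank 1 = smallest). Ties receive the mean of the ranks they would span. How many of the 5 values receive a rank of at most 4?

3

Sorted (ascending): 10.46, 10.46, 13.05, 13.19, 13.19
The 2 values of 10.46 occupy positions 1–2 → average rank (1+2)/2 = 1.5.
The 2 values of 13.19 occupy positions 4–5 → average rank (4+5)/2 = 4.5.
Ranks ≤ 4: {1.5, 1.5, 3} → 3 values.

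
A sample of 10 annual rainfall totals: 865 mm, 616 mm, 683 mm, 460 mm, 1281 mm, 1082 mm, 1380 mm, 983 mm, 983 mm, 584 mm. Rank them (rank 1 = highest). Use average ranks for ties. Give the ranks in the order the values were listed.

6, 8, 7, 10, 2, 3, 1, 4.5, 4.5, 9

Sorted (descending): 1380, 1281, 1082, 983, 983, 865, 683, 616, 584, 460
The 2 values of 983 occupy positions 4–5 → average rank (4+5)/2 = 4.5.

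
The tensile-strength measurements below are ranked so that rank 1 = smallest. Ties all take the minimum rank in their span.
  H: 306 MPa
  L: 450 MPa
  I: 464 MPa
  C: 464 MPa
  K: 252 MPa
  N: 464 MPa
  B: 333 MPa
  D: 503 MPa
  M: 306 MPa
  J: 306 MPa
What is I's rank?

Sorted (ascending): 252, 306, 306, 306, 333, 450, 464, 464, 464, 503
The 3 values of 306 occupy positions 2–4 → each gets rank 2.
The 3 values of 464 occupy positions 7–9 → each gets rank 7.
I has value 464 MPa → rank 7.

7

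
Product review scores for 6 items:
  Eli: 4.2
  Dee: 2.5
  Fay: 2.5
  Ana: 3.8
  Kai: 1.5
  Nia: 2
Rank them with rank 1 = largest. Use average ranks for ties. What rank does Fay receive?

3.5

Sorted (descending): 4.2, 3.8, 2.5, 2.5, 2, 1.5
The 2 values of 2.5 occupy positions 3–4 → average rank (3+4)/2 = 3.5.
Fay has value 2.5 → rank 3.5.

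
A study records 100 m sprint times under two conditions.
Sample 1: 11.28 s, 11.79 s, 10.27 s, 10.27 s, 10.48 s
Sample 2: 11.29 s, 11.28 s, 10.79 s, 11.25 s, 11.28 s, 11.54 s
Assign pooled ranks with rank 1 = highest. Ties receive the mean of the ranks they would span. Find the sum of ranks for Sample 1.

36

Sorted (descending): 11.79, 11.54, 11.29, 11.28, 11.28, 11.28, 11.25, 10.79, 10.48, 10.27, 10.27
The 3 values of 11.28 occupy positions 4–6 → average rank 5.
The 2 values of 10.27 occupy positions 10–11 → average rank (10+11)/2 = 10.5.
Sample 1 values → pooled ranks: 11.28→5, 11.79→1, 10.27→10.5, 10.27→10.5, 10.48→9
Rank sum = 5 + 1 + 10.5 + 10.5 + 9 = 36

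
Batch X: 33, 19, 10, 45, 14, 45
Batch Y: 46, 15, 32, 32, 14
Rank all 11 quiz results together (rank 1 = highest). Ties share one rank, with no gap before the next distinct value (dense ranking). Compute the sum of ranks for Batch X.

Sorted (descending): 46, 45, 45, 33, 32, 32, 19, 15, 14, 14, 10
The 2 values of 45 share dense rank 2.
The 2 values of 32 share dense rank 4.
The 2 values of 14 share dense rank 7.
Remaining distinct values take the next consecutive integers.
Batch X values → pooled ranks: 33→3, 19→5, 10→8, 45→2, 14→7, 45→2
Rank sum = 3 + 5 + 8 + 2 + 7 + 2 = 27

27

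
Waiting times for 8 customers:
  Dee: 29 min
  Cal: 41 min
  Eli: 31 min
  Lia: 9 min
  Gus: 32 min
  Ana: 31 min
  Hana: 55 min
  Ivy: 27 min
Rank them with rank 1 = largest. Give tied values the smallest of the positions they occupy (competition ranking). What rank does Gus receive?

3

Sorted (descending): 55, 41, 32, 31, 31, 29, 27, 9
The 2 values of 31 occupy positions 4–5 → each gets rank 4.
Gus has value 32 min → rank 3.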